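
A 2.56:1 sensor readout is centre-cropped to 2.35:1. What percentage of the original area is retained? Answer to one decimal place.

91.8%

2.35:1 is narrower than 2.56:1, so the crop keeps the full height and trims the width.
(2.350)/(2.560) ≈ 0.918 of the area survives.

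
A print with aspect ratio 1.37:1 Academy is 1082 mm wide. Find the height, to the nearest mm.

1082 / 1.370 = 789.78.

790 mm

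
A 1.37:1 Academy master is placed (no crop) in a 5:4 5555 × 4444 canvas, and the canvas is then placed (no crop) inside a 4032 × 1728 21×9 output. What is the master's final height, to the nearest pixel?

1577 px

First fit — 1.37:1 Academy into 5555×4444 spans the width: 5555.00 × 4054.74.
5:4 in 4032×1728: fills the height, so the intermediate becomes 2160.00 × 1728.00 — a scale of ×0.3888.
Applying the same ×0.3888: 4054.74 → 1576.64.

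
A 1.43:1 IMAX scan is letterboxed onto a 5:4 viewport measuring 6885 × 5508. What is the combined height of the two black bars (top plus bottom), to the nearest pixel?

693 px

Since 1.430 > 1.250, the scan is width-limited.
That makes the image 4814.69 px tall (6885 / 1.430).
5508 − 4814.69 = 693.31 px of bars.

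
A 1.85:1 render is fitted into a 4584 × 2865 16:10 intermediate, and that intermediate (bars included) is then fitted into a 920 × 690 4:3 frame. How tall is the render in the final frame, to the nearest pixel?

First fit — 1.85:1 into 4584×2865 spans the width: 4584.00 × 2477.84.
Second fit — the 16:10 canvas into 920×690 spans the width: 920.00 × 575.00 (×0.2007 from 4584×2865).
So the render's height is 2477.84 × 0.2007 ≈ 497.30.

497 px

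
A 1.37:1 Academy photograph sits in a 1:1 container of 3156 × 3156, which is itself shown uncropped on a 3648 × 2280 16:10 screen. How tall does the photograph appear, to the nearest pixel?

First fit — 1.37:1 Academy into 3156×3156 spans the width: 3156.00 × 2303.65.
The 1:1 canvas is height-limited in 3648×2280, giving 2280.00 × 2280.00; scale factor 0.7224.
So the photograph's height is 2303.65 × 0.7224 ≈ 1664.23.

1664 px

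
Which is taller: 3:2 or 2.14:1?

3:2

3:2 = 1.5 and 2.14; 2.14 > 1.5. The smaller width-to-height ratio is the taller frame.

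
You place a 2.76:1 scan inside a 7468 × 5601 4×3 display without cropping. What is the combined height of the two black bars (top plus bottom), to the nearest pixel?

2895 px

2.76:1 (2.760) > 4×3 (1.333), so the scan fills the width.
The scan is 7468 / 2.760 ≈ 2705.80 px tall.
Leftover height: 5601 − 2705.80 = 2895.20 px.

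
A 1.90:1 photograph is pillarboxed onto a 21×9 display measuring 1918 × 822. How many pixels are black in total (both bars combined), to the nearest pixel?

Since 1.900 < 2.333, the photograph is height-limited.
That makes the image 1561.8000 px wide (822 × 1.900).
1918 − 1561.8000 = 356.2000 px of bars.
Bar area = 356.2000 × 822 ≈ 292796 px.

292796 pixels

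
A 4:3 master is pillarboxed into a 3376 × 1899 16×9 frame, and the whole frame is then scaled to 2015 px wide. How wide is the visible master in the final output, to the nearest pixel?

1511 px

At 3376×1899 the master is height-limited, so width = 1899 × 4/3 ≈ 2532.00 px.
Resizing to 2015 px wide multiplies everything by 0.5969: 2532.00 → 1511.25 px.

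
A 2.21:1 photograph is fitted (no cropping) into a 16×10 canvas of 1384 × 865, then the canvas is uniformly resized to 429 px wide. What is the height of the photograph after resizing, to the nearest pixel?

194 px

At 1384×865 the photograph is width-limited, so height = 1384 / 2.210 ≈ 626.24 px.
Scaling 1384 → 429 is ×0.3100, so the height becomes 626.24 × 0.3100 ≈ 194.12 px.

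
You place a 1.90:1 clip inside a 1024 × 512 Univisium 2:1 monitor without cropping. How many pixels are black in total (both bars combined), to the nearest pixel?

26214 pixels

Since 1.900 < 2.000, the clip is height-limited.
Content width = 512 × 1.900 ≈ 972.8000 px.
1024 − 972.8000 = 51.2000 px of bars.
That's 51.2000 × 512 ≈ 26214 black pixels.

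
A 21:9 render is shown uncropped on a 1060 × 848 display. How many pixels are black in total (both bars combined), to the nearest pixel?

417337 pixels

Since 2.333 > 1.250, the render is width-limited.
Content height = 1060 × 9/21 ≈ 454.2857 px.
Leftover height: 848 − 454.2857 = 393.7143 px.
That's 393.7143 × 1060 ≈ 417337 black pixels.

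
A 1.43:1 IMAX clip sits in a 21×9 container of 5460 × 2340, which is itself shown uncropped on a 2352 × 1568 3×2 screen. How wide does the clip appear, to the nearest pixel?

First fit — 1.43:1 IMAX into 5460×2340 spans the height: 3346.20 × 2340.00.
The 21×9 canvas is width-limited in 2352×1568, giving 2352.00 × 1008.00; scale factor 0.4308.
Applying the same ×0.4308: 3346.20 → 1441.44.

1441 px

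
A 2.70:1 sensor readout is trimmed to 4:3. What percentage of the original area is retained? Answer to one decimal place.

49.4%

The height stays; only width is cut (since 4:3 is narrower than 2.70:1).
(1.333)/(2.700) ≈ 0.494 of the area survives.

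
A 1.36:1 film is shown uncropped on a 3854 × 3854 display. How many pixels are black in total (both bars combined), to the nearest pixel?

Since 1.360 > 1.000, the film is width-limited.
Content height = 3854 / 1.360 ≈ 2833.8235 px.
Leftover height: 3854 − 2833.8235 = 1020.1765 px.
Across the 3854-px span: 1020.1765 × 3854 ≈ 3931760 px.

3931760 pixels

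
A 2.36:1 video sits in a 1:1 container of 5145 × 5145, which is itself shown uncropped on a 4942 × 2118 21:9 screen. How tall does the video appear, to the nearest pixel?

897 px

2.36:1 in 5145×5145: fills the width, so the video is 5145.00 × 2180.08.
The 1:1 canvas is height-limited in 4942×2118, giving 2118.00 × 2118.00; scale factor 0.4117.
So the video's height is 2180.08 × 0.4117 ≈ 897.46.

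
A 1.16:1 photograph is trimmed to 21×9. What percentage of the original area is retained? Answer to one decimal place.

49.7%

The width stays; only height is cut (since 21×9 is wider than 1.16:1).
Fraction kept = (1.160)/(2.333) ≈ 49.71%.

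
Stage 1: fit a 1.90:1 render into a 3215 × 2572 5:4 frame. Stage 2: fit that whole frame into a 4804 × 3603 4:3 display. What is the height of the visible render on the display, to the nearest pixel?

1.90:1 in 3215×2572: fills the width, so the render is 3215.00 × 1692.11.
5:4 in 4804×3603: fills the height, so the intermediate becomes 4503.75 × 3603.00 — a scale of ×1.4009.
Applying the same ×1.4009: 1692.11 → 2370.39.

2370 px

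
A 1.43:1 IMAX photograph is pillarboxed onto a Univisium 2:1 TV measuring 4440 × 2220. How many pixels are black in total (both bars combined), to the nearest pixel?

1.43:1 IMAX (1.430) < Univisium 2:1 (2.000), so the photograph fills the height.
The photograph is 2220 × 1.430 ≈ 3174.6000 px wide.
Black = 4440 − 3174.6000 = 1265.4000 px.
Across the 2220-px span: 1265.4000 × 2220 ≈ 2809188 px.

2809188 pixels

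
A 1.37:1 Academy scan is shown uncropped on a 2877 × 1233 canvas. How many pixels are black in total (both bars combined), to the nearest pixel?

1464545 pixels

1.37:1 Academy (1.370) < 21:9 (2.333), so the scan fills the height.
The scan is 1233 × 1.370 ≈ 1689.2100 px wide.
Leftover width: 2877 − 1689.2100 = 1187.7900 px.
Bar area = 1187.7900 × 1233 ≈ 1464545 px.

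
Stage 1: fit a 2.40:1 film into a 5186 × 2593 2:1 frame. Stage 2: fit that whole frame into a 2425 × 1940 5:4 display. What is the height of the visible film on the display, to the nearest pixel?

First fit — 2.40:1 into 5186×2593 spans the width: 5186.00 × 2160.83.
Second fit — the 2:1 canvas into 2425×1940 spans the width: 2425.00 × 1212.50 (×0.4676 from 5186×2593).
Applying the same ×0.4676: 2160.83 → 1010.42.

1010 px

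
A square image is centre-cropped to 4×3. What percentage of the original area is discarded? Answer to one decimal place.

25.0%

Going from square to 4×3 means cutting height while keeping width.
(1.000)/(1.333) ≈ 0.750 of the area survives, leaving 25.00% discarded.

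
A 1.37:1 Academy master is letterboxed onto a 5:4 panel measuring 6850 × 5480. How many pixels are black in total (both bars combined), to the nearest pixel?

3288000 pixels

1.37:1 Academy is wider than 5:4, so it spans the full width.
That makes the image 5000.0000 px tall (6850 / 1.370).
Leftover height: 5480 − 5000.0000 = 480.0000 px.
That's 480.0000 × 6850 ≈ 3288000 black pixels.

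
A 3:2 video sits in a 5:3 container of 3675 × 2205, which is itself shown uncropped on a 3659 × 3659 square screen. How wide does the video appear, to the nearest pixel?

3:2 in 3675×2205: fills the height, so the video is 3307.50 × 2205.00.
The 5:3 canvas is width-limited in 3659×3659, giving 3659.00 × 2195.40; scale factor 0.9956.
Applying the same ×0.9956: 3307.50 → 3293.10.

3293 px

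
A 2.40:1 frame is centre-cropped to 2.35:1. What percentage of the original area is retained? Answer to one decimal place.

Going from 2.40:1 to 2.35:1 means cutting width while keeping height.
Area ratio = (2.350)/(2.400) = 97.92% retained.

97.9%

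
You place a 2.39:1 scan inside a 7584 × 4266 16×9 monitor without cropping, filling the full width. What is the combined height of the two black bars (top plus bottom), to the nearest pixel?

1093 px

Content height = 7584 / 2.390 ≈ 3173.22 px.
Black = 4266 − 3173.22 = 1092.78 px.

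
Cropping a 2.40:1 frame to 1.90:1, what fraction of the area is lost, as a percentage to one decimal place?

1.90:1 is narrower than 2.40:1, so the crop keeps the full height and trims the width.
(1.900)/(2.400) ≈ 0.792 of the area survives, leaving 20.83% discarded.

20.8%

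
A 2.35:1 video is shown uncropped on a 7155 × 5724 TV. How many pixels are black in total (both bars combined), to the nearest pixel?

19170529 pixels

2.35:1 is wider than 5:4, so it spans the full width.
The video is 7155 / 2.350 ≈ 3044.6809 px tall.
5724 − 3044.6809 = 2679.3191 px of bars.
Across the 7155-px span: 2679.3191 × 7155 ≈ 19170529 px.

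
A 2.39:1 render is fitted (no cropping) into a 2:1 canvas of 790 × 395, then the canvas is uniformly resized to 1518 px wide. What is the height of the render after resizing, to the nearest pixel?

Fitted into 790×395, the render spans the width; its height is 790 / 2.390 ≈ 330.54 px.
Resizing to 1518 px wide multiplies everything by 1.9215: 330.54 → 635.15 px.

635 px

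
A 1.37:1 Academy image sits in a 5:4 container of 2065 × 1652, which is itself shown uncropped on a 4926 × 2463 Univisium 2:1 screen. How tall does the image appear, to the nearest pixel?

2247 px

1.37:1 Academy in 2065×1652: fills the width, so the image is 2065.00 × 1507.30.
5:4 in 4926×2463: fills the height, so the intermediate becomes 3078.75 × 2463.00 — a scale of ×1.4909.
So the image's height is 1507.30 × 1.4909 ≈ 2247.26.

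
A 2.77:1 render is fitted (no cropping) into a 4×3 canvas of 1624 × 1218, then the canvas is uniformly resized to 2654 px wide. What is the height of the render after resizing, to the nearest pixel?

958 px

Fitted into 1624×1218, the render spans the width; its height is 1624 / 2.770 ≈ 586.28 px.
Resizing to 2654 px wide multiplies everything by 1.6342: 586.28 → 958.12 px.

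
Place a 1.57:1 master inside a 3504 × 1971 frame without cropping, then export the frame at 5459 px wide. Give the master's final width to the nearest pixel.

Fitted into 3504×1971, the master spans the height; its width is 1971 × 1.570 ≈ 3094.47 px.
Resizing to 5459 px wide multiplies everything by 1.5579: 3094.47 → 4820.98 px.

4821 px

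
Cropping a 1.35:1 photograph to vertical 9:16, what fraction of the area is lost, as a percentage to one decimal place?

vertical 9:16 is narrower than 1.35:1, so the crop keeps the full height and trims the width.
(0.562)/(1.350) ≈ 0.417 of the area survives, leaving 58.33% discarded.

58.3%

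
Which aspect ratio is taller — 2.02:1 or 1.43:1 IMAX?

2.02 and 1.43; 2.02 > 1.43. The smaller width-to-height ratio is the taller frame.

1.43:1 IMAX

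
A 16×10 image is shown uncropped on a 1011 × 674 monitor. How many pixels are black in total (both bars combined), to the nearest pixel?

16×10 is wider than 3:2, so it spans the full width.
The image is 1011 × 10/16 ≈ 631.8750 px tall.
674 − 631.8750 = 42.1250 px of bars.
That's 42.1250 × 1011 ≈ 42588 black pixels.

42588 pixels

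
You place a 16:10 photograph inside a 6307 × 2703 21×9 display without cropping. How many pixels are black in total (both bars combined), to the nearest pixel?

5357887 pixels

16:10 (1.600) < 21×9 (2.333), so the photograph fills the height.
The photograph is 2703 × 16/10 ≈ 4324.8000 px wide.
6307 − 4324.8000 = 1982.2000 px of bars.
That's 1982.2000 × 2703 ≈ 5357887 black pixels.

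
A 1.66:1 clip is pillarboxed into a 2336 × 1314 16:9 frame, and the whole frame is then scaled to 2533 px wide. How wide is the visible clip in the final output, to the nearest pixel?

Fitted into 2336×1314, the clip spans the height; its width is 1314 × 1.660 ≈ 2181.24 px.
Resizing to 2533 px wide multiplies everything by 1.0843: 2181.24 → 2365.19 px.

2365 px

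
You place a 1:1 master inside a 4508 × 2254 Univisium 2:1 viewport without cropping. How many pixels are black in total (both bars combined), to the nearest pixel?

5080516 pixels

1:1 (1.000) < Univisium 2:1 (2.000), so the master fills the height.
That makes the image 2254.0000 px wide (2254 × 1/1).
Leftover width: 4508 − 2254.0000 = 2254.0000 px.
Bar area = 2254.0000 × 2254 ≈ 5080516 px.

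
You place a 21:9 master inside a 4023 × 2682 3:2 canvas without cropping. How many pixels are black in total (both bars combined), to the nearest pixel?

3853459 pixels

Since 2.333 > 1.500, the master is width-limited.
The master is 4023 × 9/21 ≈ 1724.1429 px tall.
Black = 2682 − 1724.1429 = 957.8571 px.
That's 957.8571 × 4023 ≈ 3853459 black pixels.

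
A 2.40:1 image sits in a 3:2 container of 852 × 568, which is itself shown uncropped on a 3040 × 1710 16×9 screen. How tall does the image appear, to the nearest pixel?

1069 px

First fit — 2.40:1 into 852×568 spans the width: 852.00 × 355.00.
3:2 in 3040×1710: fills the height, so the intermediate becomes 2565.00 × 1710.00 — a scale of ×3.0106.
So the image's height is 355.00 × 3.0106 ≈ 1068.75.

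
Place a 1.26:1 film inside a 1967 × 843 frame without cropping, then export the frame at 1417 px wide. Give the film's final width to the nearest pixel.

765 px

At 1967×843 the film is height-limited, so width = 843 × 1.260 ≈ 1062.18 px.
Resizing to 1417 px wide multiplies everything by 0.7204: 1062.18 → 765.18 px.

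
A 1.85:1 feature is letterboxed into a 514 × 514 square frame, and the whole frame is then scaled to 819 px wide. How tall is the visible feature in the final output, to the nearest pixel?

443 px

In the 514×514 frame the feature fills the width: height = 514 / 1.850 ≈ 277.84 px.
The frame scales by 819/514 = 1.5934; 277.84 × 1.5934 ≈ 442.70 px.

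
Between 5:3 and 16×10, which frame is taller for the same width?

16×10

5:3 = 1.667 and 16×10 = 1.6; 1.667 > 1.6. The smaller width-to-height ratio is the taller frame.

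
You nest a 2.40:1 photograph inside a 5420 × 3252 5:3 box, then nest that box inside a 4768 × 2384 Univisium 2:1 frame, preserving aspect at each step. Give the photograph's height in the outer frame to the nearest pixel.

1656 px

2.40:1 in 5420×3252: fills the width, so the photograph is 5420.00 × 2258.33.
The 5:3 canvas is height-limited in 4768×2384, giving 3973.33 × 2384.00; scale factor 0.7331.
Applying the same ×0.7331: 2258.33 → 1655.56.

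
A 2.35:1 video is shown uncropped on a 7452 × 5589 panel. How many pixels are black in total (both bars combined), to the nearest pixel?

18018460 pixels

2.35:1 (2.350) > 4×3 (1.333), so the video fills the width.
Content height = 7452 / 2.350 ≈ 3171.0638 px.
Black = 5589 − 3171.0638 = 2417.9362 px.
That's 2417.9362 × 7452 ≈ 18018460 black pixels.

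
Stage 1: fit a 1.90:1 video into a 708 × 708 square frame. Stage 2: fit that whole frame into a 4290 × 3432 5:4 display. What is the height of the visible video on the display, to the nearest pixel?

First fit — 1.90:1 into 708×708 spans the width: 708.00 × 372.63.
Second fit — the square canvas into 4290×3432 spans the height: 3432.00 × 3432.00 (×4.8475 from 708×708).
So the video's height is 372.63 × 4.8475 ≈ 1806.32.

1806 px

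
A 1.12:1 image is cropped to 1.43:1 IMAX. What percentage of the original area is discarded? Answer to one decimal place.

Going from 1.12:1 to 1.43:1 IMAX means cutting height while keeping width.
Area ratio = (1.120)/(1.430) = 78.32%; the remaining 21.68% is cropped out.

21.7%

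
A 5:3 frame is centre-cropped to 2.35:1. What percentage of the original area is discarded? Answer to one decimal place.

Going from 5:3 to 2.35:1 means cutting height while keeping width.
Fraction kept = (1.667)/(2.350) ≈ 70.92%, so 29.08% is lost.

29.1%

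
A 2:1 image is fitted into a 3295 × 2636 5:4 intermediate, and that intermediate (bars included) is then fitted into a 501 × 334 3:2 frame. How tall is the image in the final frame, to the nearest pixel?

209 px

2:1 in 3295×2636: fills the width, so the image is 3295.00 × 1647.50.
5:4 in 501×334: fills the height, so the intermediate becomes 417.50 × 334.00 — a scale of ×0.1267.
Applying the same ×0.1267: 1647.50 → 208.75.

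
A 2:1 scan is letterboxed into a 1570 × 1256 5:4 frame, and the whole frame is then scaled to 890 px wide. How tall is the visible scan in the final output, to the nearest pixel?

445 px

At 1570×1256 the scan is width-limited, so height = 1570 × 1/2 ≈ 785.00 px.
Scaling 1570 → 890 is ×0.5669, so the height becomes 785.00 × 0.5669 ≈ 445.00 px.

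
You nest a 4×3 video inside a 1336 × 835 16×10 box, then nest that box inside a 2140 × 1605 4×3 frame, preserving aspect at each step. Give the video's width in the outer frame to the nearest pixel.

1783 px

Inside the 1336×835 canvas the video is height-limited at 1113.33 × 835.00.
16×10 in 2140×1605: fills the width, so the intermediate becomes 2140.00 × 1337.50 — a scale of ×1.6018.
Applying the same ×1.6018: 1113.33 → 1783.33.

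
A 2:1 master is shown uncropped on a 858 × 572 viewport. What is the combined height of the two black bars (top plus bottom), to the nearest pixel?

143 px

2:1 (2.000) > 3:2 (1.500), so the master fills the width.
That makes the image 429.00 px tall (858 × 1/2).
Black = 572 − 429.00 = 143.00 px.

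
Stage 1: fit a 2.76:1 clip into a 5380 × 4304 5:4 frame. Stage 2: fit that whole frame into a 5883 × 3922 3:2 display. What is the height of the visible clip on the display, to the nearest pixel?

First fit — 2.76:1 into 5380×4304 spans the width: 5380.00 × 1949.28.
Second fit — the 5:4 canvas into 5883×3922 spans the height: 4902.50 × 3922.00 (×0.9112 from 5380×4304).
The clip scales with it: height 1949.28 × 0.9112 ≈ 1776.27.

1776 px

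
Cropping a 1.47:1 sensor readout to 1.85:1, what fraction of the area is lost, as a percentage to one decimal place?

1.85:1 is wider than 1.47:1, so the crop keeps the full width and trims the height.
Area ratio = (1.470)/(1.850) = 79.46%; the remaining 20.54% is cropped out.

20.5%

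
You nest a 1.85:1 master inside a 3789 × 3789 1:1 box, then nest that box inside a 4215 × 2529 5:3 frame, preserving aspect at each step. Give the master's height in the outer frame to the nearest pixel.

1367 px

Inside the 3789×3789 canvas the master is width-limited at 3789.00 × 2048.11.
Second fit — the 1:1 canvas into 4215×2529 spans the height: 2529.00 × 2529.00 (×0.6675 from 3789×3789).
So the master's height is 2048.11 × 0.6675 ≈ 1367.03.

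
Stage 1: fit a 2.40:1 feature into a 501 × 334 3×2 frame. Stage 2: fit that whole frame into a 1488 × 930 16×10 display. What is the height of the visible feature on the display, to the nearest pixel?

581 px

First fit — 2.40:1 into 501×334 spans the width: 501.00 × 208.75.
3×2 in 1488×930: fills the height, so the intermediate becomes 1395.00 × 930.00 — a scale of ×2.7844.
So the feature's height is 208.75 × 2.7844 ≈ 581.25.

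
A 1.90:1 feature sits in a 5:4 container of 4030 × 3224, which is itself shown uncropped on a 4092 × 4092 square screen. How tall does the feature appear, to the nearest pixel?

2154 px

First fit — 1.90:1 into 4030×3224 spans the width: 4030.00 × 2121.05.
Second fit — the 5:4 canvas into 4092×4092 spans the width: 4092.00 × 3273.60 (×1.0154 from 4030×3224).
So the feature's height is 2121.05 × 1.0154 ≈ 2153.68.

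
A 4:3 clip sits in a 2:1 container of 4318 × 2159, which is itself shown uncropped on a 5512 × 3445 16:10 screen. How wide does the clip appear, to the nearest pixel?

3675 px

4:3 in 4318×2159: fills the height, so the clip is 2878.67 × 2159.00.
2:1 in 5512×3445: fills the width, so the intermediate becomes 5512.00 × 2756.00 — a scale of ×1.2765.
The clip scales with it: width 2878.67 × 1.2765 ≈ 3674.67.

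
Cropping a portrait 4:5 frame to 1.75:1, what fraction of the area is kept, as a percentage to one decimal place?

Going from portrait 4:5 to 1.75:1 means cutting height while keeping width.
Fraction kept = (0.800)/(1.750) ≈ 45.71%.

45.7%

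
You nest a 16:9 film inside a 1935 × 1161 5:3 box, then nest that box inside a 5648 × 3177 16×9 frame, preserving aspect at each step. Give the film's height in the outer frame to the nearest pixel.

2978 px

16:9 in 1935×1161: fills the width, so the film is 1935.00 × 1088.44.
Second fit — the 5:3 canvas into 5648×3177 spans the height: 5295.00 × 3177.00 (×2.7364 from 1935×1161).
So the film's height is 1088.44 × 2.7364 ≈ 2978.44.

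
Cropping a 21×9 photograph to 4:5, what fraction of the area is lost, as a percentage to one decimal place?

65.7%

The height stays; only width is cut (since 4:5 is narrower than 21×9).
(0.800)/(2.333) ≈ 0.343 of the area survives, leaving 65.71% discarded.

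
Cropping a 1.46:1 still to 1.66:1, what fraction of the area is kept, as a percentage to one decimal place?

88.0%

The width stays; only height is cut (since 1.66:1 is wider than 1.46:1).
Fraction kept = (1.460)/(1.660) ≈ 87.95%.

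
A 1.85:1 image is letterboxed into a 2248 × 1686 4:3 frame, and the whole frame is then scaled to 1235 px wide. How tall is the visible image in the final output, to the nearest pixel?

Fitted into 2248×1686, the image spans the width; its height is 2248 / 1.850 ≈ 1215.14 px.
The frame scales by 1235/2248 = 0.5494; 1215.14 × 0.5494 ≈ 667.57 px.

668 px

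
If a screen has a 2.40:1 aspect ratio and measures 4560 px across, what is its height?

4560 / 2.400 = 1900.

1900 px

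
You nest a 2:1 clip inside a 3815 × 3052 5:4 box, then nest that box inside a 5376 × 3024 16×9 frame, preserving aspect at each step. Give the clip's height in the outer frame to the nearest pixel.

1890 px

First fit — 2:1 into 3815×3052 spans the width: 3815.00 × 1907.50.
5:4 in 5376×3024: fills the height, so the intermediate becomes 3780.00 × 3024.00 — a scale of ×0.9908.
The clip scales with it: height 1907.50 × 0.9908 ≈ 1890.00.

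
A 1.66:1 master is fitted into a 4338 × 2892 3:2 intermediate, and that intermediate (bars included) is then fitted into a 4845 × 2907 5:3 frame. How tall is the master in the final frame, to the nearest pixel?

1.66:1 in 4338×2892: fills the width, so the master is 4338.00 × 2613.25.
Second fit — the 3:2 canvas into 4845×2907 spans the height: 4360.50 × 2907.00 (×1.0052 from 4338×2892).
So the master's height is 2613.25 × 1.0052 ≈ 2626.81.

2627 px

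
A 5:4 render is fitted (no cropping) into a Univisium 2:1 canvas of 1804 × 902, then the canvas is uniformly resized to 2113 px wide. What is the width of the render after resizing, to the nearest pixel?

1321 px

At 1804×902 the render is height-limited, so width = 902 × 5/4 ≈ 1127.50 px.
Resizing to 2113 px wide multiplies everything by 1.1713: 1127.50 → 1320.62 px.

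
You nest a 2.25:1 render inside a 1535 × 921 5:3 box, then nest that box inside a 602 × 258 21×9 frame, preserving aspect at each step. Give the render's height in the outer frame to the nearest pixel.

191 px

2.25:1 in 1535×921: fills the width, so the render is 1535.00 × 682.22.
The 5:3 canvas is height-limited in 602×258, giving 430.00 × 258.00; scale factor 0.2801.
The render scales with it: height 682.22 × 0.2801 ≈ 191.11.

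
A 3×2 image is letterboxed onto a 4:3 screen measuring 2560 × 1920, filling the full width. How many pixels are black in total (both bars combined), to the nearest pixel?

The image is 2560 × 2/3 ≈ 1706.6667 px tall.
Leftover height: 1920 − 1706.6667 = 213.3333 px.
Across the 2560-px span: 213.3333 × 2560 ≈ 546133 px.

546133 pixels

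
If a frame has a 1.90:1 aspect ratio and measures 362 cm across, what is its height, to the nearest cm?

362 / 1.900 = 190.53.

191 cm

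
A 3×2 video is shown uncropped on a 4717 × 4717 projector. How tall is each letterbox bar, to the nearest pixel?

3×2 is wider than square, so it spans the full width.
The video is 4717 × 2/3 ≈ 3144.67 px tall.
Leftover height: 4717 − 3144.67 = 1572.33 px → 786.17 each side.

786 px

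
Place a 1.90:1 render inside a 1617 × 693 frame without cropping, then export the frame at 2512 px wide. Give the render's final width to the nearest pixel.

In the 1617×693 frame the render fills the height: width = 693 × 1.900 ≈ 1316.70 px.
The frame scales by 2512/1617 = 1.5535; 1316.70 × 1.5535 ≈ 2045.49 px.

2045 px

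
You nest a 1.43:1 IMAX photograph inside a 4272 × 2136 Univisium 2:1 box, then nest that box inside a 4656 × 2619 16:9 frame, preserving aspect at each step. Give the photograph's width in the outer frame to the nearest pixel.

3329 px

Inside the 4272×2136 canvas the photograph is height-limited at 3054.48 × 2136.00.
Univisium 2:1 in 4656×2619: fills the width, so the intermediate becomes 4656.00 × 2328.00 — a scale of ×1.0899.
So the photograph's width is 3054.48 × 1.0899 ≈ 3329.04.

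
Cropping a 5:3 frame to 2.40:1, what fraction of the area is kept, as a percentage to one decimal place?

69.4%

Going from 5:3 to 2.40:1 means cutting height while keeping width.
Area ratio = (1.667)/(2.400) = 69.44% retained.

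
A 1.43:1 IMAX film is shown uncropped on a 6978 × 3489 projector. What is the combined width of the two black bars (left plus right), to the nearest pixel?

1.43:1 IMAX is narrower than 2:1, so it spans the full height.
The film is 3489 × 1.430 ≈ 4989.27 px wide.
6978 − 4989.27 = 1988.73 px of bars.

1989 px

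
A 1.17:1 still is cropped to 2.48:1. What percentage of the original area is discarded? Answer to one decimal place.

52.8%

The width stays; only height is cut (since 2.48:1 is wider than 1.17:1).
Fraction kept = (1.170)/(2.480) ≈ 47.18%, so 52.82% is lost.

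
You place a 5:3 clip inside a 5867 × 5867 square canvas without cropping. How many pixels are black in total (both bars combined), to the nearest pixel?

13768676 pixels

5:3 (1.667) > square (1.000), so the clip fills the width.
The clip is 5867 × 3/5 ≈ 3520.2000 px tall.
5867 − 3520.2000 = 2346.8000 px of bars.
Bar area = 2346.8000 × 5867 ≈ 13768676 px.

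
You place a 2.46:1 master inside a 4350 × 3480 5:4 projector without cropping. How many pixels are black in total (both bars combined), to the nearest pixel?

2.46:1 (2.460) > 5:4 (1.250), so the master fills the width.
Content height = 4350 / 2.460 ≈ 1768.2927 px.
Black = 3480 − 1768.2927 = 1711.7073 px.
Across the 4350-px span: 1711.7073 × 4350 ≈ 7445927 px.

7445927 pixels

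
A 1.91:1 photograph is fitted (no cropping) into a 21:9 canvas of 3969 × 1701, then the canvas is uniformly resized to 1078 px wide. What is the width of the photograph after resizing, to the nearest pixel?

At 3969×1701 the photograph is height-limited, so width = 1701 × 1.910 ≈ 3248.91 px.
Resizing to 1078 px wide multiplies everything by 0.2716: 3248.91 → 882.42 px.

882 px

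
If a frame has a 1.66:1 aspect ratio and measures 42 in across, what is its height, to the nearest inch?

25 in

42 / 1.660 = 25.30.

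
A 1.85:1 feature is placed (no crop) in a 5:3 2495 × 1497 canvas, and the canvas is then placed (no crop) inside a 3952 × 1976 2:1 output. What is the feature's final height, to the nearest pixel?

Inside the 2495×1497 canvas the feature is width-limited at 2495.00 × 1348.65.
Second fit — the 5:3 canvas into 3952×1976 spans the height: 3293.33 × 1976.00 (×1.3200 from 2495×1497).
Applying the same ×1.3200: 1348.65 → 1780.18.

1780 px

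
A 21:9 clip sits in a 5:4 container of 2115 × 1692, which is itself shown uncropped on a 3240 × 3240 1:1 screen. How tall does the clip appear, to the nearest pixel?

1389 px

Inside the 2115×1692 canvas the clip is width-limited at 2115.00 × 906.43.
Second fit — the 5:4 canvas into 3240×3240 spans the width: 3240.00 × 2592.00 (×1.5319 from 2115×1692).
So the clip's height is 906.43 × 1.5319 ≈ 1388.57.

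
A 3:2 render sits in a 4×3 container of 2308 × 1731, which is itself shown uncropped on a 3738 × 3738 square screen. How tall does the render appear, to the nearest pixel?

2492 px

First fit — 3:2 into 2308×1731 spans the width: 2308.00 × 1538.67.
Second fit — the 4×3 canvas into 3738×3738 spans the width: 3738.00 × 2803.50 (×1.6196 from 2308×1731).
Applying the same ×1.6196: 1538.67 → 2492.00.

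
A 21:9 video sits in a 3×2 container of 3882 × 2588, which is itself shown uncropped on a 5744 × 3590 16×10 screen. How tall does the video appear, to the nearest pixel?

2308 px

Inside the 3882×2588 canvas the video is width-limited at 3882.00 × 1663.71.
3×2 in 5744×3590: fills the height, so the intermediate becomes 5385.00 × 3590.00 — a scale of ×1.3872.
Applying the same ×1.3872: 1663.71 → 2307.86.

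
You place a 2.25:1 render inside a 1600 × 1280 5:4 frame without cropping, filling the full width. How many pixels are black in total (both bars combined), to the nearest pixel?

910222 pixels

Content height = 1600 / 2.250 ≈ 711.1111 px.
1280 − 711.1111 = 568.8889 px of bars.
Across the 1600-px span: 568.8889 × 1600 ≈ 910222 px.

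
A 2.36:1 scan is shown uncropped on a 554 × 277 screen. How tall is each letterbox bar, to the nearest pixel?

Since 2.360 > 2.000, the scan is width-limited.
The scan is 554 / 2.360 ≈ 234.75 px tall.
Leftover height: 277 − 234.75 = 42.25 px → 21.13 each side.

21 px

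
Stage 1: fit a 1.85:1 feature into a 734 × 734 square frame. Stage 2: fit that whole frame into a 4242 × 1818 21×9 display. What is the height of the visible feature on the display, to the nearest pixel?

First fit — 1.85:1 into 734×734 spans the width: 734.00 × 396.76.
The square canvas is height-limited in 4242×1818, giving 1818.00 × 1818.00; scale factor 2.4768.
So the feature's height is 396.76 × 2.4768 ≈ 982.70.

983 px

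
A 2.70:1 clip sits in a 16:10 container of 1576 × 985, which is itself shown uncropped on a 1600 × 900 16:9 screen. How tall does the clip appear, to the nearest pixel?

533 px

2.70:1 in 1576×985: fills the width, so the clip is 1576.00 × 583.70.
16:10 in 1600×900: fills the height, so the intermediate becomes 1440.00 × 900.00 — a scale of ×0.9137.
So the clip's height is 583.70 × 0.9137 ≈ 533.33.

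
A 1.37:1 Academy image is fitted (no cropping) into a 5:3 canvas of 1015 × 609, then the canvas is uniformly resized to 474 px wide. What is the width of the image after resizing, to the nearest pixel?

390 px

Fitted into 1015×609, the image spans the height; its width is 609 × 1.370 ≈ 834.33 px.
Resizing to 474 px wide multiplies everything by 0.4670: 834.33 → 389.63 px.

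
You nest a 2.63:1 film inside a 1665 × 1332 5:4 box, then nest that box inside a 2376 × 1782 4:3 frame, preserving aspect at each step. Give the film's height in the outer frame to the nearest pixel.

Inside the 1665×1332 canvas the film is width-limited at 1665.00 × 633.08.
Second fit — the 5:4 canvas into 2376×1782 spans the height: 2227.50 × 1782.00 (×1.3378 from 1665×1332).
The film scales with it: height 633.08 × 1.3378 ≈ 846.96.

847 px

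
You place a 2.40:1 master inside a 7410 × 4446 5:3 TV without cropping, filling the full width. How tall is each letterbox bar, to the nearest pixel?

679 px

That makes the image 3087.50 px tall (7410 / 2.400).
4446 − 3087.50 = 1358.50 px of bars (679.25 each).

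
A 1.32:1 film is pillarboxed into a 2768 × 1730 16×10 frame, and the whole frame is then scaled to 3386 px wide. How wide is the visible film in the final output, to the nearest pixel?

In the 2768×1730 frame the film fills the height: width = 1730 × 1.320 ≈ 2283.60 px.
The frame scales by 3386/2768 = 1.2233; 2283.60 × 1.2233 ≈ 2793.45 px.

2793 px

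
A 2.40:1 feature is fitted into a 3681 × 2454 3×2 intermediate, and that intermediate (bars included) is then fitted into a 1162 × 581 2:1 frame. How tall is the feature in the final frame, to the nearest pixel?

2.40:1 in 3681×2454: fills the width, so the feature is 3681.00 × 1533.75.
3×2 in 1162×581: fills the height, so the intermediate becomes 871.50 × 581.00 — a scale of ×0.2368.
The feature scales with it: height 1533.75 × 0.2368 ≈ 363.12.

363 px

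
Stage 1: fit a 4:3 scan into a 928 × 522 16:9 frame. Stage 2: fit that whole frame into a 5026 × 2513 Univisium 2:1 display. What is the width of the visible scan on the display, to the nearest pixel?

3351 px

4:3 in 928×522: fills the height, so the scan is 696.00 × 522.00.
The 16:9 canvas is height-limited in 5026×2513, giving 4467.56 × 2513.00; scale factor 4.8142.
Applying the same ×4.8142: 696.00 → 3350.67.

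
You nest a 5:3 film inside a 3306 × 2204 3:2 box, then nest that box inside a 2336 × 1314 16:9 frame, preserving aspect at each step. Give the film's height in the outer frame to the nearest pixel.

1183 px

First fit — 5:3 into 3306×2204 spans the width: 3306.00 × 1983.60.
The 3:2 canvas is height-limited in 2336×1314, giving 1971.00 × 1314.00; scale factor 0.5962.
So the film's height is 1983.60 × 0.5962 ≈ 1182.60.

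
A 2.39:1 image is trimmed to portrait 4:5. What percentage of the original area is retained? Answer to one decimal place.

The height stays; only width is cut (since portrait 4:5 is narrower than 2.39:1).
(0.800)/(2.390) ≈ 0.335 of the area survives.

33.5%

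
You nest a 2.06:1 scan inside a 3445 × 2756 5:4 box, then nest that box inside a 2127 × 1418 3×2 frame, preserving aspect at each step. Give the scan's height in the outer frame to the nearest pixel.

2.06:1 in 3445×2756: fills the width, so the scan is 3445.00 × 1672.33.
5:4 in 2127×1418: fills the height, so the intermediate becomes 1772.50 × 1418.00 — a scale of ×0.5145.
The scan scales with it: height 1672.33 × 0.5145 ≈ 860.44.

860 px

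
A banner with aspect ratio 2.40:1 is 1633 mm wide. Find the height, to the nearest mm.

1633 / 2.400 = 680.42.

680 mm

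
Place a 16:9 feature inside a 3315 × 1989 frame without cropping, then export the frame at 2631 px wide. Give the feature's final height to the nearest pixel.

At 3315×1989 the feature is width-limited, so height = 3315 × 9/16 ≈ 1864.69 px.
Resizing to 2631 px wide multiplies everything by 0.7937: 1864.69 → 1479.94 px.

1480 px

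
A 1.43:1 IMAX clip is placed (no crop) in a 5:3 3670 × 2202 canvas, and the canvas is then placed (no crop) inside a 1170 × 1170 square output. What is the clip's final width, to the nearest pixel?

1004 px

First fit — 1.43:1 IMAX into 3670×2202 spans the height: 3148.86 × 2202.00.
5:3 in 1170×1170: fills the width, so the intermediate becomes 1170.00 × 702.00 — a scale of ×0.3188.
So the clip's width is 3148.86 × 0.3188 ≈ 1003.86.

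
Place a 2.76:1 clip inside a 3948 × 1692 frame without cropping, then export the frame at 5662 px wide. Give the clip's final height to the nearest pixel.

2051 px

In the 3948×1692 frame the clip fills the width: height = 3948 / 2.760 ≈ 1430.43 px.
The frame scales by 5662/3948 = 1.4341; 1430.43 × 1.4341 ≈ 2051.45 px.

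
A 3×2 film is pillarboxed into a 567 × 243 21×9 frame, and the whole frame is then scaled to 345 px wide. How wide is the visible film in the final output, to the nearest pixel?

222 px

At 567×243 the film is height-limited, so width = 243 × 3/2 ≈ 364.50 px.
Resizing to 345 px wide multiplies everything by 0.6085: 364.50 → 221.79 px.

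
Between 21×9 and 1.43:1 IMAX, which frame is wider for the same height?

21×9

21×9 = 2.333 and 1.43; 2.333 > 1.43.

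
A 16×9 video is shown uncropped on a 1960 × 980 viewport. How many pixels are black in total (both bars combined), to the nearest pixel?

Since 1.778 < 2.000, the video is height-limited.
Content width = 980 × 16/9 ≈ 1742.2222 px.
Leftover width: 1960 − 1742.2222 = 217.7778 px.
Across the 980-px span: 217.7778 × 980 ≈ 213422 px.

213422 pixels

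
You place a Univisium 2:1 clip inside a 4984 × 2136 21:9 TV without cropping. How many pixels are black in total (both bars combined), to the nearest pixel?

1520832 pixels

Since 2.000 < 2.333, the clip is height-limited.
The clip is 2136 × 2/1 ≈ 4272.0000 px wide.
Leftover width: 4984 − 4272.0000 = 712.0000 px.
Across the 2136-px span: 712.0000 × 2136 ≈ 1520832 px.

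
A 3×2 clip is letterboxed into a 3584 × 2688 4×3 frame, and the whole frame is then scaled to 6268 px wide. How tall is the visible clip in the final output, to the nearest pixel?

Fitted into 3584×2688, the clip spans the width; its height is 3584 × 2/3 ≈ 2389.33 px.
Resizing to 6268 px wide multiplies everything by 1.7489: 2389.33 → 4178.67 px.

4179 px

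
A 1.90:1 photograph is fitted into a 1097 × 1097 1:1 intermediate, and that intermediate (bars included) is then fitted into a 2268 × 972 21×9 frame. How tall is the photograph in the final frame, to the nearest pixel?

512 px

Inside the 1097×1097 canvas the photograph is width-limited at 1097.00 × 577.37.
The 1:1 canvas is height-limited in 2268×972, giving 972.00 × 972.00; scale factor 0.8861.
The photograph scales with it: height 577.37 × 0.8861 ≈ 511.58.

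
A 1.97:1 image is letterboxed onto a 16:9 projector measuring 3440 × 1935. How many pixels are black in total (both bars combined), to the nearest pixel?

Since 1.970 > 1.778, the image is width-limited.
Content height = 3440 / 1.970 ≈ 1746.1929 px.
1935 − 1746.1929 = 188.8071 px of bars.
Bar area = 188.8071 × 3440 ≈ 649496 px.

649496 pixels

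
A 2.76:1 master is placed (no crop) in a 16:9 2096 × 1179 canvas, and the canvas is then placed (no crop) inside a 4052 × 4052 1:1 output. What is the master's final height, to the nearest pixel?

First fit — 2.76:1 into 2096×1179 spans the width: 2096.00 × 759.42.
The 16:9 canvas is width-limited in 4052×4052, giving 4052.00 × 2279.25; scale factor 1.9332.
Applying the same ×1.9332: 759.42 → 1468.12.

1468 px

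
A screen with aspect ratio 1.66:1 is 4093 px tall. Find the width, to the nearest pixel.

Width = 4093 × 1.660 = 6794.38.

6794 px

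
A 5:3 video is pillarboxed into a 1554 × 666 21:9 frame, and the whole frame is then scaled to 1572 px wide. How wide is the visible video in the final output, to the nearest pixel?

1123 px

At 1554×666 the video is height-limited, so width = 666 × 5/3 ≈ 1110.00 px.
Scaling 1554 → 1572 is ×1.0116, so the width becomes 1110.00 × 1.0116 ≈ 1122.86 px.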